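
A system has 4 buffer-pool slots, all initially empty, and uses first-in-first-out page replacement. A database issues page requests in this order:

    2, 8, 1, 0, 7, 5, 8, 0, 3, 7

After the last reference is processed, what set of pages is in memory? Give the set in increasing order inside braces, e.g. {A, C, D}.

2: miss, frames (2)
8: miss, frames (2 8)
1: miss, frames (2 8 1)
0: miss, frames (2 8 1 0)
7: miss, evict 2, frames (8 1 0 7)
5: miss, evict 8, frames (1 0 7 5)
8: miss, evict 1, frames (0 7 5 8)
0: hit
3: miss, evict 0, frames (7 5 8 3)
7: hit

{3, 5, 7, 8}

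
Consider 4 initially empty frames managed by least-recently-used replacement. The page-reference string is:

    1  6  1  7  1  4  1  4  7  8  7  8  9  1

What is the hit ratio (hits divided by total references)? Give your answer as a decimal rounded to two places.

0.50

1: fault, frames [1]
6: fault, frames [1, 6]
1: hit
7: fault, frames [6, 1, 7]
1: hit
4: fault, frames [6, 7, 1, 4]
1: hit
4: hit
7: hit
8: fault, evict 6, frames [1, 4, 7, 8]
7: hit
8: hit
9: fault, evict 1, frames [4, 7, 8, 9]
1: fault, evict 4, frames [7, 8, 9, 1]
Hits: 7 of 14 references → 7/14 = 0.5000.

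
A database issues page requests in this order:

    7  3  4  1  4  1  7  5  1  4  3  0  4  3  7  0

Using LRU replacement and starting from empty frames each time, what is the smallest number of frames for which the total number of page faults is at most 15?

2

f=1: 16 faults
f=2: 14 faults
f=3: 11 faults
f=4: 8 faults
f=5: 7 faults
f=6: 6 faults
Smallest f with faults ≤ 15 is 2.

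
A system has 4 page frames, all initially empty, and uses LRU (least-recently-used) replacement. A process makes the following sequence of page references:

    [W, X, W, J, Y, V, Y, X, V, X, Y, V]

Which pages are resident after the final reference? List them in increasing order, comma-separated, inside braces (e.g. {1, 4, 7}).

W -> fault, frames (W)
X -> fault, frames (W X)
W -> hit
J -> fault, frames (X W J)
Y -> fault, frames (X W J Y)
V -> fault, evict X, frames (W J Y V)
Y -> hit
X -> fault, evict W, frames (J V Y X)
V -> hit
X -> hit
Y -> hit
V -> hit

{J, V, X, Y}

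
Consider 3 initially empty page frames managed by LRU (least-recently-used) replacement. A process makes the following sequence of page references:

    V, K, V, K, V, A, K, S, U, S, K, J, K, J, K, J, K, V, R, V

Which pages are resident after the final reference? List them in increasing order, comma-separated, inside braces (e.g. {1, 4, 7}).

{K, R, V}

V -> miss, frames [V]
K -> miss, frames [V, K]
V -> hit
K -> hit
V -> hit
A -> miss, frames [K, V, A]
K -> hit
S -> miss, evict V, frames [A, K, S]
U -> miss, evict A, frames [K, S, U]
S -> hit
K -> hit
J -> miss, evict U, frames [S, K, J]
K -> hit
J -> hit
K -> hit
J -> hit
K -> hit
V -> miss, evict S, frames [J, K, V]
R -> miss, evict J, frames [K, V, R]
V -> hit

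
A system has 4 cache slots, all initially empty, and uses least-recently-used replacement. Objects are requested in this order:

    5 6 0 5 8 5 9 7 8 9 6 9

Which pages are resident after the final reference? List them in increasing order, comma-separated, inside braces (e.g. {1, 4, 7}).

5: miss, frames (5)
6: miss, frames (5 6)
0: miss, frames (5 6 0)
5: hit
8: miss, frames (6 0 5 8)
5: hit
9: miss, evict 6, frames (0 8 5 9)
7: miss, evict 0, frames (8 5 9 7)
8: hit
9: hit
6: miss, evict 5, frames (7 8 9 6)
9: hit

{6, 7, 8, 9}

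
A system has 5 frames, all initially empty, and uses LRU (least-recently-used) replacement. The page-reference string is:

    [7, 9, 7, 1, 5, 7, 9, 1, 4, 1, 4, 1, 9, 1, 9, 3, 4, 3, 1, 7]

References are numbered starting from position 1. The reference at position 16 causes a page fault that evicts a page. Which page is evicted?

pos 1: 7 -> fault, frames [7]
pos 2: 9 -> fault, frames [7, 9]
pos 3: 7 -> hit
pos 4: 1 -> fault, frames [9, 7, 1]
pos 5: 5 -> fault, frames [9, 7, 1, 5]
pos 6: 7 -> hit
pos 7: 9 -> hit
pos 8: 1 -> hit
pos 9: 4 -> fault, frames [5, 7, 9, 1, 4]
pos 10: 1 -> hit
pos 11: 4 -> hit
pos 12: 1 -> hit
pos 13: 9 -> hit
pos 14: 1 -> hit
pos 15: 9 -> hit
pos 16: 3 -> fault, evict 5, frames [7, 4, 1, 9, 3]
At position 16, page 5 is evicted.

5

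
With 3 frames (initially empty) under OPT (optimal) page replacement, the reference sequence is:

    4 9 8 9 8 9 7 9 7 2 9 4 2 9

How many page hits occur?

4: miss, frames (4)
9: miss, frames (4 9)
8: miss, frames (4 9 8)
9: hit
8: hit
9: hit
7: miss, evict 8, frames (4 9 7)
9: hit
7: hit
2: miss, evict 7, frames (4 9 2)
9: hit
4: hit
2: hit
9: hit
Hits: 9.

9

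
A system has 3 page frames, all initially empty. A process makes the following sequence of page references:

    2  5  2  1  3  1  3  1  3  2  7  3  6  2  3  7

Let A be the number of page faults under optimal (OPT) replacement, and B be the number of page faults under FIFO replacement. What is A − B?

-1

Under OPT: F F . F F . . . . . F . F . . F → 7 faults.
Under FIFO: F F . F F . . . . F F . F . F . → 8 faults.
A − B = 7 − 8 = -1.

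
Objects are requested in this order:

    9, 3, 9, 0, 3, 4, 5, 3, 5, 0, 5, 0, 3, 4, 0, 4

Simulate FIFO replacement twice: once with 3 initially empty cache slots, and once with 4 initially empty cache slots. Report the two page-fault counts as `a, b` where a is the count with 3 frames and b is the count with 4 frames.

8, 5

3 frames: F F . F . F F F . F . . . F . . → 8 faults.
4 frames: F F . F . F F . . . . . . . . . → 5 faults.
5 < 8: adding a frame reduced faults, as is typical.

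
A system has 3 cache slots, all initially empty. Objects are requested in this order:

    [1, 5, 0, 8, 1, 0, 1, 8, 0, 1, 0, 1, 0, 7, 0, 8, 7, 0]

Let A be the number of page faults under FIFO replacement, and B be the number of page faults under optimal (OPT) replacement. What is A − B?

3

Under FIFO: F F F F F . . . . . . . . F F F . . → 8 faults.
Under OPT: F F F F . . . . . . . . . F . . . . → 5 faults.
A − B = 8 − 5 = 3.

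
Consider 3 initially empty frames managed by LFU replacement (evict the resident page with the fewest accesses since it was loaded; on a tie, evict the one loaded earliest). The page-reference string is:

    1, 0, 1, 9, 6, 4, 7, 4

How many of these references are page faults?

6

1: miss, frames [1]
0: miss, frames [1, 0]
1: hit
9: miss, frames [1, 0, 9]
6: miss, evict 0, frames [1, 9, 6]
4: miss, evict 9, frames [1, 6, 4]
7: miss, evict 6, frames [1, 4, 7]
4: hit
Page faults: 6.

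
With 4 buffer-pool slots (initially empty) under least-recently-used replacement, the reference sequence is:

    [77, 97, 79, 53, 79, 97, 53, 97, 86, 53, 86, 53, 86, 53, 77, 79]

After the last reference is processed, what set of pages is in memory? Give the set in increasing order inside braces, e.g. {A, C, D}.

{53, 77, 79, 86}

77 -> miss, frames (77)
97 -> miss, frames (77 97)
79 -> miss, frames (77 97 79)
53 -> miss, frames (77 97 79 53)
79 -> hit
97 -> hit
53 -> hit
97 -> hit
86 -> miss, evict 77, frames (79 53 97 86)
53 -> hit
86 -> hit
53 -> hit
86 -> hit
53 -> hit
77 -> miss, evict 79, frames (97 86 53 77)
79 -> miss, evict 97, frames (86 53 77 79)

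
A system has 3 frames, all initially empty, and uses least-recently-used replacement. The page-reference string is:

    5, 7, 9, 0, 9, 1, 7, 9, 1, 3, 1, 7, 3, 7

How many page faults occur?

8

5 -> fault, frames (5)
7 -> fault, frames (5 7)
9 -> fault, frames (5 7 9)
0 -> fault, evict 5, frames (7 9 0)
9 -> hit
1 -> fault, evict 7, frames (0 9 1)
7 -> fault, evict 0, frames (9 1 7)
9 -> hit
1 -> hit
3 -> fault, evict 7, frames (9 1 3)
1 -> hit
7 -> fault, evict 9, frames (3 1 7)
3 -> hit
7 -> hit
Page faults: 8.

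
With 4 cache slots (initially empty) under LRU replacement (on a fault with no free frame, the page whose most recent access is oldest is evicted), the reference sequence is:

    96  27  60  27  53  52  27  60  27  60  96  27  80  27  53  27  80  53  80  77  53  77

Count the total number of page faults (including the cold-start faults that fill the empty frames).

96 → fault, frames {96}
27 → fault, frames {96,27}
60 → fault, frames {96,27,60}
27 → hit
53 → fault, frames {96,60,27,53}
52 → fault, evict 96, frames {60,27,53,52}
27 → hit
60 → hit
27 → hit
60 → hit
96 → fault, evict 53, frames {52,27,60,96}
27 → hit
80 → fault, evict 52, frames {60,96,27,80}
27 → hit
53 → fault, evict 60, frames {96,80,27,53}
27 → hit
80 → hit
53 → hit
80 → hit
77 → fault, evict 96, frames {27,53,80,77}
53 → hit
77 → hit
Page faults: 9.

9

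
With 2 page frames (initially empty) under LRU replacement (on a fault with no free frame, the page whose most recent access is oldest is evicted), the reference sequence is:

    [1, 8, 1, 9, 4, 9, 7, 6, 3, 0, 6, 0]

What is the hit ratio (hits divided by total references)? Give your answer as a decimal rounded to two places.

0.25

1 → miss, frames {1}
8 → miss, frames {1,8}
1 → hit
9 → miss, evict 8, frames {1,9}
4 → miss, evict 1, frames {9,4}
9 → hit
7 → miss, evict 4, frames {9,7}
6 → miss, evict 9, frames {7,6}
3 → miss, evict 7, frames {6,3}
0 → miss, evict 6, frames {3,0}
6 → miss, evict 3, frames {0,6}
0 → hit
Hits: 3 of 12 references → 3/12 = 0.2500.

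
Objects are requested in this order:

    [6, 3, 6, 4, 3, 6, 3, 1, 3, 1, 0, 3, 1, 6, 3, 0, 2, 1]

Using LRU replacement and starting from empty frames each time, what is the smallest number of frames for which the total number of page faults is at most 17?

2

f=1: 18 faults
f=2: 14 faults
f=3: 9 faults
f=4: 7 faults
f=5: 6 faults
f=6: 6 faults
Smallest f with faults ≤ 17 is 2.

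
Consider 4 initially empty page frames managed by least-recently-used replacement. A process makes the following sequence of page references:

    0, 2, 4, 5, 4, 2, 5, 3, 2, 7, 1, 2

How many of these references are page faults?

7

0: miss, frames (0)
2: miss, frames (0 2)
4: miss, frames (0 2 4)
5: miss, frames (0 2 4 5)
4: hit
2: hit
5: hit
3: miss, evict 0, frames (4 2 5 3)
2: hit
7: miss, evict 4, frames (5 3 2 7)
1: miss, evict 5, frames (3 2 7 1)
2: hit
Page faults: 7.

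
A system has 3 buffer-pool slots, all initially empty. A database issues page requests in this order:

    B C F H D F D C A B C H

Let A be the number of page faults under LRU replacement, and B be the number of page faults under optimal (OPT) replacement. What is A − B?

Under LRU: F F F F F . . F F F . F → 9 faults.
Under OPT: F F F F F . . . F F . F → 8 faults.
A − B = 9 − 8 = 1.

1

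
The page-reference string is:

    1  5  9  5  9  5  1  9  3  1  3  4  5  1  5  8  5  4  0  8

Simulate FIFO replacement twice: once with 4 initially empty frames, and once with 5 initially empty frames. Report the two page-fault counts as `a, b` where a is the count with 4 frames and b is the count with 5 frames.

4 frames: F F F . . . . . F . . F . F F F . . F . → 9 faults.
5 frames: F F F . . . . . F . . F . . . F . . F . → 7 faults.
7 < 9: adding a frame reduced faults, as is typical.

9, 7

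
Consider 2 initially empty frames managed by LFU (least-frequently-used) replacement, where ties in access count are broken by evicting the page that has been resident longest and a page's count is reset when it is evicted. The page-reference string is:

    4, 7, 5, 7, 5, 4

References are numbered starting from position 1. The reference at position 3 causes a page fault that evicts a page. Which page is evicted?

4

pos 1: 4 → miss, frames {4}
pos 2: 7 → miss, frames {4,7}
pos 3: 5 → miss, evict 4, frames {7,5}
At position 3, page 4 is evicted.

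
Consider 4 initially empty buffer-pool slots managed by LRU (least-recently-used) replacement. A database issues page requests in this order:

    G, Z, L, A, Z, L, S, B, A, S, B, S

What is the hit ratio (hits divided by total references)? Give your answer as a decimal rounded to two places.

0.42

G -> fault, frames [G]
Z -> fault, frames [G, Z]
L -> fault, frames [G, Z, L]
A -> fault, frames [G, Z, L, A]
Z -> hit
L -> hit
S -> fault, evict G, frames [A, Z, L, S]
B -> fault, evict A, frames [Z, L, S, B]
A -> fault, evict Z, frames [L, S, B, A]
S -> hit
B -> hit
S -> hit
Hits: 5 of 12 references → 5/12 = 0.4167.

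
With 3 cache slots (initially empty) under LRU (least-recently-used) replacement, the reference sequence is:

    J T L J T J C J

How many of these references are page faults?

4

J -> fault, frames {J}
T -> fault, frames {J,T}
L -> fault, frames {J,T,L}
J -> hit
T -> hit
J -> hit
C -> fault, evict L, frames {T,J,C}
J -> hit
Page faults: 4.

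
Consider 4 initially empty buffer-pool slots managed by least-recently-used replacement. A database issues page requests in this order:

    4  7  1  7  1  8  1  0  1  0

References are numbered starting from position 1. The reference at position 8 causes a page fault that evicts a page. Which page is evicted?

pos 1: 4: miss, frames (4)
pos 2: 7: miss, frames (4 7)
pos 3: 1: miss, frames (4 7 1)
pos 4: 7: hit
pos 5: 1: hit
pos 6: 8: miss, frames (4 7 1 8)
pos 7: 1: hit
pos 8: 0: miss, evict 4, frames (7 8 1 0)
At position 8, page 4 is evicted.

4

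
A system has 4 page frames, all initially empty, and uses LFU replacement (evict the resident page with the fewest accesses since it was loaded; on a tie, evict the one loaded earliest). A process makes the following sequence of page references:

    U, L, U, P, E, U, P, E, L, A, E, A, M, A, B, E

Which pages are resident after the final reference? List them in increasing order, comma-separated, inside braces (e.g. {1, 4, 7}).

{A, B, E, U}

U: miss, frames [U]
L: miss, frames [U, L]
U: hit
P: miss, frames [U, L, P]
E: miss, frames [U, L, P, E]
U: hit
P: hit
E: hit
L: hit
A: miss, evict L, frames [U, P, E, A]
E: hit
A: hit
M: miss, evict P, frames [U, E, A, M]
A: hit
B: miss, evict M, frames [U, E, A, B]
E: hit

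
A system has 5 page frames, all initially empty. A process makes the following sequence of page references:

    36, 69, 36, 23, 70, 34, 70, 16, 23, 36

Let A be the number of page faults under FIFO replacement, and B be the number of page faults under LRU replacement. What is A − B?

Under FIFO: F F . F F F . F . F → 7 faults.
Under LRU: F F . F F F . F . . → 6 faults.
A − B = 7 − 6 = 1.

1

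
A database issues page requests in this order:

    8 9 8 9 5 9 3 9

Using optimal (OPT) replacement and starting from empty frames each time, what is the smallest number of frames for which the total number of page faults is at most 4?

2

f=1: 8 faults
f=2: 4 faults
f=3: 4 faults
f=4: 4 faults
Smallest f with faults ≤ 4 is 2.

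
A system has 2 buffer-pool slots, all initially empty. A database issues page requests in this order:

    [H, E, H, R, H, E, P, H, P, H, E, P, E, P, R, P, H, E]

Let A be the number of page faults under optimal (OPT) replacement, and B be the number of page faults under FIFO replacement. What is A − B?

-3

Under OPT: F F . F . F F . . . F . . . F . F F → 9 faults.
Under FIFO: F F . F F F F F . . F F . . F . F F → 12 faults.
A − B = 9 − 12 = -3.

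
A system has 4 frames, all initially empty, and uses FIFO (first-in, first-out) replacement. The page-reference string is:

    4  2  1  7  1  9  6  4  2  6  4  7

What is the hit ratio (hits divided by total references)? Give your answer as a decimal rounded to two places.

0.25

4 -> fault, frames (4)
2 -> fault, frames (4 2)
1 -> fault, frames (4 2 1)
7 -> fault, frames (4 2 1 7)
1 -> hit
9 -> fault, evict 4, frames (2 1 7 9)
6 -> fault, evict 2, frames (1 7 9 6)
4 -> fault, evict 1, frames (7 9 6 4)
2 -> fault, evict 7, frames (9 6 4 2)
6 -> hit
4 -> hit
7 -> fault, evict 9, frames (6 4 2 7)
Hits: 3 of 12 references → 3/12 = 0.2500.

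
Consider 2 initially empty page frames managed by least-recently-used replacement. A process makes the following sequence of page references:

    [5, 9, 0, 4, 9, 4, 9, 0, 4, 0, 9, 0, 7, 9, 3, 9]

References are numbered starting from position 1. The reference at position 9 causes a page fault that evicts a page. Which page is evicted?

pos 1: 5 -> miss, frames [5]
pos 2: 9 -> miss, frames [5, 9]
pos 3: 0 -> miss, evict 5, frames [9, 0]
pos 4: 4 -> miss, evict 9, frames [0, 4]
pos 5: 9 -> miss, evict 0, frames [4, 9]
pos 6: 4 -> hit
pos 7: 9 -> hit
pos 8: 0 -> miss, evict 4, frames [9, 0]
pos 9: 4 -> miss, evict 9, frames [0, 4]
At position 9, page 9 is evicted.

9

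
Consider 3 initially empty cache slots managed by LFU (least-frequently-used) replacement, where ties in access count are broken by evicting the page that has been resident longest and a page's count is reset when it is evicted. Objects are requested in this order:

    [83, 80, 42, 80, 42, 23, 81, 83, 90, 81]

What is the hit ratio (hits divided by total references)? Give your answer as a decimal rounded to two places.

0.20

83 -> miss, frames {83}
80 -> miss, frames {83,80}
42 -> miss, frames {83,80,42}
80 -> hit
42 -> hit
23 -> miss, evict 83, frames {80,42,23}
81 -> miss, evict 23, frames {80,42,81}
83 -> miss, evict 81, frames {80,42,83}
90 -> miss, evict 83, frames {80,42,90}
81 -> miss, evict 90, frames {80,42,81}
Hits: 2 of 10 references → 2/10 = 0.2000.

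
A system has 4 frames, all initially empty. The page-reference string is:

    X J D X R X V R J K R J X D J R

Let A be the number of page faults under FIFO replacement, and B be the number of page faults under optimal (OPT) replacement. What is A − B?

3

Under FIFO: F F F . F . F . . F . F F F . F → 10 faults.
Under OPT: F F F . F . F . . F . . . F . . → 7 faults.
A − B = 10 − 7 = 3.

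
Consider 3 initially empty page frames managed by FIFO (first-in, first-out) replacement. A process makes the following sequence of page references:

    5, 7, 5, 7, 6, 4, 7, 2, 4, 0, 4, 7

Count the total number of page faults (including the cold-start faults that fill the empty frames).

5 → fault, frames {5}
7 → fault, frames {5,7}
5 → hit
7 → hit
6 → fault, frames {5,7,6}
4 → fault, evict 5, frames {7,6,4}
7 → hit
2 → fault, evict 7, frames {6,4,2}
4 → hit
0 → fault, evict 6, frames {4,2,0}
4 → hit
7 → fault, evict 4, frames {2,0,7}
Page faults: 7.

7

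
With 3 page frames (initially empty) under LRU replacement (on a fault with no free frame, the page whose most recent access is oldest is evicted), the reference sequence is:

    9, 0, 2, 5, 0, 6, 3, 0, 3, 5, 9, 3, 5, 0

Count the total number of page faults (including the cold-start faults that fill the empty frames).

9

9: fault, frames [9]
0: fault, frames [9, 0]
2: fault, frames [9, 0, 2]
5: fault, evict 9, frames [0, 2, 5]
0: hit
6: fault, evict 2, frames [5, 0, 6]
3: fault, evict 5, frames [0, 6, 3]
0: hit
3: hit
5: fault, evict 6, frames [0, 3, 5]
9: fault, evict 0, frames [3, 5, 9]
3: hit
5: hit
0: fault, evict 9, frames [3, 5, 0]
Page faults: 9.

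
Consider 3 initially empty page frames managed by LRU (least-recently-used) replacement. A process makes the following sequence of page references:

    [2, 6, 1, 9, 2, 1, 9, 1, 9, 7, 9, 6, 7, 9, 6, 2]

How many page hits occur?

2 → miss, frames {2}
6 → miss, frames {2,6}
1 → miss, frames {2,6,1}
9 → miss, evict 2, frames {6,1,9}
2 → miss, evict 6, frames {1,9,2}
1 → hit
9 → hit
1 → hit
9 → hit
7 → miss, evict 2, frames {1,9,7}
9 → hit
6 → miss, evict 1, frames {7,9,6}
7 → hit
9 → hit
6 → hit
2 → miss, evict 7, frames {9,6,2}
Hits: 8.

8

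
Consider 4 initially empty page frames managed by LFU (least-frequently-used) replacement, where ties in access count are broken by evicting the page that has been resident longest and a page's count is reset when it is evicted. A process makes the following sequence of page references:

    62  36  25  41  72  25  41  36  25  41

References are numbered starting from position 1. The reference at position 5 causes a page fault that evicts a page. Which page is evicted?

62

pos 1: 62 -> fault, frames [62]
pos 2: 36 -> fault, frames [62, 36]
pos 3: 25 -> fault, frames [62, 36, 25]
pos 4: 41 -> fault, frames [62, 36, 25, 41]
pos 5: 72 -> fault, evict 62, frames [36, 25, 41, 72]
At position 5, page 62 is evicted.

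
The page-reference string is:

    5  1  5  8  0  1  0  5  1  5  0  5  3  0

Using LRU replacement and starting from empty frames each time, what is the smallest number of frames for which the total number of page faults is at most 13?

f=1: 14 faults
f=2: 10 faults
f=3: 7 faults
f=4: 5 faults
f=5: 5 faults
Smallest f with faults ≤ 13 is 2.

2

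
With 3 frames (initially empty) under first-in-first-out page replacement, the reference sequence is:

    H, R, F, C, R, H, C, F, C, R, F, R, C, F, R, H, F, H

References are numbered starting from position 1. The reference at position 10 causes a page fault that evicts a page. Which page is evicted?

pos 1: H -> fault, frames (H)
pos 2: R -> fault, frames (H R)
pos 3: F -> fault, frames (H R F)
pos 4: C -> fault, evict H, frames (R F C)
pos 5: R -> hit
pos 6: H -> fault, evict R, frames (F C H)
pos 7: C -> hit
pos 8: F -> hit
pos 9: C -> hit
pos 10: R -> fault, evict F, frames (C H R)
At position 10, page F is evicted.

F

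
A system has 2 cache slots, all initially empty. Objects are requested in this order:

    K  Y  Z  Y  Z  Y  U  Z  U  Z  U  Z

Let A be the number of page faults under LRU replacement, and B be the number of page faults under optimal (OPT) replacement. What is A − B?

1

Under LRU: F F F . . . F F . . . . → 5 faults.
Under OPT: F F F . . . F . . . . . → 4 faults.
A − B = 5 − 4 = 1.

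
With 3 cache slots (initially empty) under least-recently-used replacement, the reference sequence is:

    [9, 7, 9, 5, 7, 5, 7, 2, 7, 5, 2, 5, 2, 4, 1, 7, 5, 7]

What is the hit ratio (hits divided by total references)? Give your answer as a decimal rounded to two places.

0.56

9: miss, frames [9]
7: miss, frames [9, 7]
9: hit
5: miss, frames [7, 9, 5]
7: hit
5: hit
7: hit
2: miss, evict 9, frames [5, 7, 2]
7: hit
5: hit
2: hit
5: hit
2: hit
4: miss, evict 7, frames [5, 2, 4]
1: miss, evict 5, frames [2, 4, 1]
7: miss, evict 2, frames [4, 1, 7]
5: miss, evict 4, frames [1, 7, 5]
7: hit
Hits: 10 of 18 references → 10/18 = 0.5556.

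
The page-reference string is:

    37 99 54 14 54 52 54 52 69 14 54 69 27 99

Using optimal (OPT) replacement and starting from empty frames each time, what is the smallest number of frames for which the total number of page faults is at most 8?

3

f=1: 14 faults
f=2: 10 faults
f=3: 8 faults
f=4: 7 faults
f=5: 7 faults
f=6: 7 faults
f=7: 7 faults
Smallest f with faults ≤ 8 is 3.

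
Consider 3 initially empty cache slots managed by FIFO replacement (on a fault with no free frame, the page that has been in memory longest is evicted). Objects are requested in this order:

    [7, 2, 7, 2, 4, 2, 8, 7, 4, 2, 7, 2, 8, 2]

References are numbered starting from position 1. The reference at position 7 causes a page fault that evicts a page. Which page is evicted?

7

pos 1: 7: miss, frames {7}
pos 2: 2: miss, frames {7,2}
pos 3: 7: hit
pos 4: 2: hit
pos 5: 4: miss, frames {7,2,4}
pos 6: 2: hit
pos 7: 8: miss, evict 7, frames {2,4,8}
At position 7, page 7 is evicted.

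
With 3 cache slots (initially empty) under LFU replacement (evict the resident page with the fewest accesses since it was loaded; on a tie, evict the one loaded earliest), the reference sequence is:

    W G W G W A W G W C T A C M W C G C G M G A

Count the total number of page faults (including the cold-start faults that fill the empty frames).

11

W -> miss, frames (W)
G -> miss, frames (W G)
W -> hit
G -> hit
W -> hit
A -> miss, frames (W G A)
W -> hit
G -> hit
W -> hit
C -> miss, evict A, frames (W G C)
T -> miss, evict C, frames (W G T)
A -> miss, evict T, frames (W G A)
C -> miss, evict A, frames (W G C)
M -> miss, evict C, frames (W G M)
W -> hit
C -> miss, evict M, frames (W G C)
G -> hit
C -> hit
G -> hit
M -> miss, evict C, frames (W G M)
G -> hit
A -> miss, evict M, frames (W G A)
Page faults: 11.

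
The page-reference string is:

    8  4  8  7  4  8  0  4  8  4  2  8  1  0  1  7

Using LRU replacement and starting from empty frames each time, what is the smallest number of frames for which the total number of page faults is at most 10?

3

f=1: 16 faults
f=2: 13 faults
f=3: 8 faults
f=4: 8 faults
f=5: 7 faults
f=6: 6 faults
Smallest f with faults ≤ 10 is 3.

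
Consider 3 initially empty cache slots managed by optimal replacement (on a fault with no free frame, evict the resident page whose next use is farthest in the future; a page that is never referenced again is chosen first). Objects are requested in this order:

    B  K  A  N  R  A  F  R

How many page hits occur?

B → miss, frames {B}
K → miss, frames {B,K}
A → miss, frames {B,K,A}
N → miss, evict K, frames {B,A,N}
R → miss, evict N, frames {B,A,R}
A → hit
F → miss, evict A, frames {B,R,F}
R → hit
Hits: 2.

2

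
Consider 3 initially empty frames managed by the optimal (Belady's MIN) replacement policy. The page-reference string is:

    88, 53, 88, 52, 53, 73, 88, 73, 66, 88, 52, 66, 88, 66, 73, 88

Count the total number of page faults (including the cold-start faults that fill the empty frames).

6

88: miss, frames {88}
53: miss, frames {88,53}
88: hit
52: miss, frames {88,53,52}
53: hit
73: miss, evict 53, frames {88,52,73}
88: hit
73: hit
66: miss, evict 73, frames {88,52,66}
88: hit
52: hit
66: hit
88: hit
66: hit
73: miss, evict 66, frames {88,52,73}
88: hit
Page faults: 6.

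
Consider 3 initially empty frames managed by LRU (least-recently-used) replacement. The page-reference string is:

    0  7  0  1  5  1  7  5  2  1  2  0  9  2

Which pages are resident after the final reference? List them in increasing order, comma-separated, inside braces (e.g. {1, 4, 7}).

0 → miss, frames (0)
7 → miss, frames (0 7)
0 → hit
1 → miss, frames (7 0 1)
5 → miss, evict 7, frames (0 1 5)
1 → hit
7 → miss, evict 0, frames (5 1 7)
5 → hit
2 → miss, evict 1, frames (7 5 2)
1 → miss, evict 7, frames (5 2 1)
2 → hit
0 → miss, evict 5, frames (1 2 0)
9 → miss, evict 1, frames (2 0 9)
2 → hit

{0, 2, 9}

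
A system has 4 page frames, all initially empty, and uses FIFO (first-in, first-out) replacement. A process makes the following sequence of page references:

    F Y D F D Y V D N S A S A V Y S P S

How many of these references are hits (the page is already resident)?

F → fault, frames [F]
Y → fault, frames [F, Y]
D → fault, frames [F, Y, D]
F → hit
D → hit
Y → hit
V → fault, frames [F, Y, D, V]
D → hit
N → fault, evict F, frames [Y, D, V, N]
S → fault, evict Y, frames [D, V, N, S]
A → fault, evict D, frames [V, N, S, A]
S → hit
A → hit
V → hit
Y → fault, evict V, frames [N, S, A, Y]
S → hit
P → fault, evict N, frames [S, A, Y, P]
S → hit
Hits: 9.

9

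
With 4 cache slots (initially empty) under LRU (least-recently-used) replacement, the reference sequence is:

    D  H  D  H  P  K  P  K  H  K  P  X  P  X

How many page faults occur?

5

D → miss, frames (D)
H → miss, frames (D H)
D → hit
H → hit
P → miss, frames (D H P)
K → miss, frames (D H P K)
P → hit
K → hit
H → hit
K → hit
P → hit
X → miss, evict D, frames (H K P X)
P → hit
X → hit
Page faults: 5.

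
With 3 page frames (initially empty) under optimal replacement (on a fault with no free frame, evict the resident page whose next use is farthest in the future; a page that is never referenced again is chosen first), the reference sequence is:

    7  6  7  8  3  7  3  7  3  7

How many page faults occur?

4

7 -> fault, frames (7)
6 -> fault, frames (7 6)
7 -> hit
8 -> fault, frames (7 6 8)
3 -> fault, evict 8, frames (7 6 3)
7 -> hit
3 -> hit
7 -> hit
3 -> hit
7 -> hit
Page faults: 4.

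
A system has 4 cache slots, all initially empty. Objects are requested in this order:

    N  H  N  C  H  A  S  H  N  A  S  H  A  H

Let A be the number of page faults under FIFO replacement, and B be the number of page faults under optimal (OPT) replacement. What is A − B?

2

Under FIFO: F F . F . F F . F . . F . . → 7 faults.
Under OPT: F F . F . F F . . . . . . . → 5 faults.
A − B = 7 − 5 = 2.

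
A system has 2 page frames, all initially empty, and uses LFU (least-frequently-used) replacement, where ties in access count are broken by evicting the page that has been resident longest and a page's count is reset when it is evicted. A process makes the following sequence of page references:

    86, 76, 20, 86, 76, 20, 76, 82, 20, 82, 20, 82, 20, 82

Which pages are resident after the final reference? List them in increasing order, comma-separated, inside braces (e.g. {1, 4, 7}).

86 → miss, frames {86}
76 → miss, frames {86,76}
20 → miss, evict 86, frames {76,20}
86 → miss, evict 76, frames {20,86}
76 → miss, evict 20, frames {86,76}
20 → miss, evict 86, frames {76,20}
76 → hit
82 → miss, evict 20, frames {76,82}
20 → miss, evict 82, frames {76,20}
82 → miss, evict 20, frames {76,82}
20 → miss, evict 82, frames {76,20}
82 → miss, evict 20, frames {76,82}
20 → miss, evict 82, frames {76,20}
82 → miss, evict 20, frames {76,82}

{76, 82}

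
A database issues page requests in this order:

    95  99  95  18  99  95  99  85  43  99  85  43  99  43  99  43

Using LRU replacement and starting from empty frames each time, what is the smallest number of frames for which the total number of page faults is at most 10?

f=1: 16 faults
f=2: 11 faults
f=3: 5 faults
f=4: 5 faults
f=5: 5 faults
Smallest f with faults ≤ 10 is 3.

3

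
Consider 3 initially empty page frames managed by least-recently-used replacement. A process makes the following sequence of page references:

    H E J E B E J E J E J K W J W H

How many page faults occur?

7

H: miss, frames {H}
E: miss, frames {H,E}
J: miss, frames {H,E,J}
E: hit
B: miss, evict H, frames {J,E,B}
E: hit
J: hit
E: hit
J: hit
E: hit
J: hit
K: miss, evict B, frames {E,J,K}
W: miss, evict E, frames {J,K,W}
J: hit
W: hit
H: miss, evict K, frames {J,W,H}
Page faults: 7.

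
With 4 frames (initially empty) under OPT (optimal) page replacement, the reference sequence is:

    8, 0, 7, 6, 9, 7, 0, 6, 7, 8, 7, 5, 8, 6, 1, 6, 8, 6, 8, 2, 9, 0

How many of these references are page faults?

8: miss, frames (8)
0: miss, frames (8 0)
7: miss, frames (8 0 7)
6: miss, frames (8 0 7 6)
9: miss, evict 8, frames (0 7 6 9)
7: hit
0: hit
6: hit
7: hit
8: miss, evict 0, frames (7 6 9 8)
7: hit
5: miss, evict 7, frames (6 9 8 5)
8: hit
6: hit
1: miss, evict 5, frames (6 9 8 1)
6: hit
8: hit
6: hit
8: hit
2: miss, evict 1, frames (6 9 8 2)
9: hit
0: miss, evict 2, frames (6 9 8 0)
Page faults: 10.

10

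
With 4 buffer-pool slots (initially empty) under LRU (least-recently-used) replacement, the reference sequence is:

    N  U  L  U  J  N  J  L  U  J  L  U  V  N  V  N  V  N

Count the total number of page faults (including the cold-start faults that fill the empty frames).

N → miss, frames (N)
U → miss, frames (N U)
L → miss, frames (N U L)
U → hit
J → miss, frames (N L U J)
N → hit
J → hit
L → hit
U → hit
J → hit
L → hit
U → hit
V → miss, evict N, frames (J L U V)
N → miss, evict J, frames (L U V N)
V → hit
N → hit
V → hit
N → hit
Page faults: 6.

6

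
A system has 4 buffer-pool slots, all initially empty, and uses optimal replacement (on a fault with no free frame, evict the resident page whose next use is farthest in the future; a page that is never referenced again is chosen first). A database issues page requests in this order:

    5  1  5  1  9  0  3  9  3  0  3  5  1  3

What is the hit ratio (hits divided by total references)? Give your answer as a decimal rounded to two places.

5: fault, frames [5]
1: fault, frames [5, 1]
5: hit
1: hit
9: fault, frames [5, 1, 9]
0: fault, frames [5, 1, 9, 0]
3: fault, evict 1, frames [5, 9, 0, 3]
9: hit
3: hit
0: hit
3: hit
5: hit
1: fault, evict 0, frames [5, 9, 3, 1]
3: hit
Hits: 8 of 14 references → 8/14 = 0.5714.

0.57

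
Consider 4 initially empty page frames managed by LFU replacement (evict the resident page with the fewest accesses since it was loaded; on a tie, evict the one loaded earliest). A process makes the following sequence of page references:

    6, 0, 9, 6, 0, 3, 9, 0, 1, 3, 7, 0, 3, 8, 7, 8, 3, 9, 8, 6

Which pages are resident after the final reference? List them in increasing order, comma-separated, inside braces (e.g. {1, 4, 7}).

6 -> fault, frames {6}
0 -> fault, frames {6,0}
9 -> fault, frames {6,0,9}
6 -> hit
0 -> hit
3 -> fault, frames {6,0,9,3}
9 -> hit
0 -> hit
1 -> fault, evict 3, frames {6,0,9,1}
3 -> fault, evict 1, frames {6,0,9,3}
7 -> fault, evict 3, frames {6,0,9,7}
0 -> hit
3 -> fault, evict 7, frames {6,0,9,3}
8 -> fault, evict 3, frames {6,0,9,8}
7 -> fault, evict 8, frames {6,0,9,7}
8 -> fault, evict 7, frames {6,0,9,8}
3 -> fault, evict 8, frames {6,0,9,3}
9 -> hit
8 -> fault, evict 3, frames {6,0,9,8}
6 -> hit

{0, 6, 8, 9}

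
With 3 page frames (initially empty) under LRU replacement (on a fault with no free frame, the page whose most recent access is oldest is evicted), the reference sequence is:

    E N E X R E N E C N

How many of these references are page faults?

6

E: fault, frames {E}
N: fault, frames {E,N}
E: hit
X: fault, frames {N,E,X}
R: fault, evict N, frames {E,X,R}
E: hit
N: fault, evict X, frames {R,E,N}
E: hit
C: fault, evict R, frames {N,E,C}
N: hit
Page faults: 6.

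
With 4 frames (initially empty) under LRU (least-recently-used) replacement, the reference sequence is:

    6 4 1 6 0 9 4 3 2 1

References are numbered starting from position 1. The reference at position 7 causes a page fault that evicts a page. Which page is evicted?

pos 1: 6: miss, frames {6}
pos 2: 4: miss, frames {6,4}
pos 3: 1: miss, frames {6,4,1}
pos 4: 6: hit
pos 5: 0: miss, frames {4,1,6,0}
pos 6: 9: miss, evict 4, frames {1,6,0,9}
pos 7: 4: miss, evict 1, frames {6,0,9,4}
At position 7, page 1 is evicted.

1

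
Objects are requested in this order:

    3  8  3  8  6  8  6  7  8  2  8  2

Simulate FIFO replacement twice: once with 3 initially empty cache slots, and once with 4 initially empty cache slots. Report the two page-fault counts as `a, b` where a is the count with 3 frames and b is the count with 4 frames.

6, 5

3 frames: F F . . F . . F . F F . → 6 faults.
4 frames: F F . . F . . F . F . . → 5 faults.
5 < 6: adding a frame reduced faults, as is typical.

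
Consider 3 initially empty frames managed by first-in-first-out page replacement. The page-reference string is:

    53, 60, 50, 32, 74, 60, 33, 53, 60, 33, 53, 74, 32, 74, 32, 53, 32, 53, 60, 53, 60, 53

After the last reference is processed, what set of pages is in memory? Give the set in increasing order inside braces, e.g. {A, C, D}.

{32, 53, 60}

53 → miss, frames {53}
60 → miss, frames {53,60}
50 → miss, frames {53,60,50}
32 → miss, evict 53, frames {60,50,32}
74 → miss, evict 60, frames {50,32,74}
60 → miss, evict 50, frames {32,74,60}
33 → miss, evict 32, frames {74,60,33}
53 → miss, evict 74, frames {60,33,53}
60 → hit
33 → hit
53 → hit
74 → miss, evict 60, frames {33,53,74}
32 → miss, evict 33, frames {53,74,32}
74 → hit
32 → hit
53 → hit
32 → hit
53 → hit
60 → miss, evict 53, frames {74,32,60}
53 → miss, evict 74, frames {32,60,53}
60 → hit
53 → hit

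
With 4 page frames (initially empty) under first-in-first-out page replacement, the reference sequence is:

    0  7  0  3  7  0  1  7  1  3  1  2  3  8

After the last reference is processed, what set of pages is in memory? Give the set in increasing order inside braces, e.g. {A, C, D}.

{1, 2, 3, 8}

0 → miss, frames {0}
7 → miss, frames {0,7}
0 → hit
3 → miss, frames {0,7,3}
7 → hit
0 → hit
1 → miss, frames {0,7,3,1}
7 → hit
1 → hit
3 → hit
1 → hit
2 → miss, evict 0, frames {7,3,1,2}
3 → hit
8 → miss, evict 7, frames {3,1,2,8}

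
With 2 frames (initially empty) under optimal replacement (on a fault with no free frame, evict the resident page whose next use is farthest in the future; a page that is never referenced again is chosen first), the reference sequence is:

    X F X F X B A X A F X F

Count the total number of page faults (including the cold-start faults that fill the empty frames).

5

X -> fault, frames [X]
F -> fault, frames [X, F]
X -> hit
F -> hit
X -> hit
B -> fault, evict F, frames [X, B]
A -> fault, evict B, frames [X, A]
X -> hit
A -> hit
F -> fault, evict A, frames [X, F]
X -> hit
F -> hit
Page faults: 5.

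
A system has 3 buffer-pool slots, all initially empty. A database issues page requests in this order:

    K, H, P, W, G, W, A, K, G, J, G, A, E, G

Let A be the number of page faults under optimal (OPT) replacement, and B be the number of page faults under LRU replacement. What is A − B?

-3

Under OPT: F F F F F . F . . F . . F . → 8 faults.
Under LRU: F F F F F . F F F F . F F . → 11 faults.
A − B = 8 − 11 = -3.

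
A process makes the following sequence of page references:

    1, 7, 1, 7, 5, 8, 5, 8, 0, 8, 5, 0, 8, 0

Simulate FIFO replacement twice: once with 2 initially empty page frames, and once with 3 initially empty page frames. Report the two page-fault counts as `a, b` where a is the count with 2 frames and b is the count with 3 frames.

2 frames: F F . . F F . . F . F . F F → 8 faults.
3 frames: F F . . F F . . F . . . . . → 5 faults.
5 < 8: adding a frame reduced faults, as is typical.

8, 5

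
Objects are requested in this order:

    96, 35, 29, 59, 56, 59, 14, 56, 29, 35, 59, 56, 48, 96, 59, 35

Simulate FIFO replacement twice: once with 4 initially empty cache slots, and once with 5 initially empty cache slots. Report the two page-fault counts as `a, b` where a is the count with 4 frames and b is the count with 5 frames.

4 frames: F F F F F . F . . F . . F F F . → 10 faults.
5 frames: F F F F F . F . . . . . F F . F → 9 faults.
9 < 10: adding a frame reduced faults, as is typical.

10, 9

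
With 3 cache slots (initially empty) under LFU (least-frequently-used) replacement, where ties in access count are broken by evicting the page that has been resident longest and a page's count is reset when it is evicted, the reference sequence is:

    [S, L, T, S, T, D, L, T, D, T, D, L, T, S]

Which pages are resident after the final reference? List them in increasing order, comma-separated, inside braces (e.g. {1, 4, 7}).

{D, S, T}

S → miss, frames (S)
L → miss, frames (S L)
T → miss, frames (S L T)
S → hit
T → hit
D → miss, evict L, frames (S T D)
L → miss, evict D, frames (S T L)
T → hit
D → miss, evict L, frames (S T D)
T → hit
D → hit
L → miss, evict S, frames (T D L)
T → hit
S → miss, evict L, frames (T D S)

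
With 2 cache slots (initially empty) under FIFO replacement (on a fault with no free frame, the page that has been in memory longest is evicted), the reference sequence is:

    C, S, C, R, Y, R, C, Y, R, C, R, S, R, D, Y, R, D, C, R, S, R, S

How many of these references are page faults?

C: miss, frames {C}
S: miss, frames {C,S}
C: hit
R: miss, evict C, frames {S,R}
Y: miss, evict S, frames {R,Y}
R: hit
C: miss, evict R, frames {Y,C}
Y: hit
R: miss, evict Y, frames {C,R}
C: hit
R: hit
S: miss, evict C, frames {R,S}
R: hit
D: miss, evict R, frames {S,D}
Y: miss, evict S, frames {D,Y}
R: miss, evict D, frames {Y,R}
D: miss, evict Y, frames {R,D}
C: miss, evict R, frames {D,C}
R: miss, evict D, frames {C,R}
S: miss, evict C, frames {R,S}
R: hit
S: hit
Page faults: 14.

14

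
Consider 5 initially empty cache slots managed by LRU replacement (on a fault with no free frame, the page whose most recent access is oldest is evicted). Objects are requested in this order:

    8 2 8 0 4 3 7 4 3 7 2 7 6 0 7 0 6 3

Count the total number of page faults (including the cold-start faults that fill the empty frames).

9

8 → miss, frames (8)
2 → miss, frames (8 2)
8 → hit
0 → miss, frames (2 8 0)
4 → miss, frames (2 8 0 4)
3 → miss, frames (2 8 0 4 3)
7 → miss, evict 2, frames (8 0 4 3 7)
4 → hit
3 → hit
7 → hit
2 → miss, evict 8, frames (0 4 3 7 2)
7 → hit
6 → miss, evict 0, frames (4 3 2 7 6)
0 → miss, evict 4, frames (3 2 7 6 0)
7 → hit
0 → hit
6 → hit
3 → hit
Page faults: 9.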